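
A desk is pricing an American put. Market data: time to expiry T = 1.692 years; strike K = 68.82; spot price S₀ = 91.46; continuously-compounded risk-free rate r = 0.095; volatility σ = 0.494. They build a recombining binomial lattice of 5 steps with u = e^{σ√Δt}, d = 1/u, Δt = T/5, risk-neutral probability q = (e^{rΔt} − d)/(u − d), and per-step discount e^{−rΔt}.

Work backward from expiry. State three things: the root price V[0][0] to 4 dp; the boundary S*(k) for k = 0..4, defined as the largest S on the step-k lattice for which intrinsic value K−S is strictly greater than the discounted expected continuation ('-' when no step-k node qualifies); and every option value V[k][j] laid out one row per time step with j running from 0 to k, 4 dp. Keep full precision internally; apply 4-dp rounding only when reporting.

price = 6.8192
boundary = - - - 38.6208 51.4783
tree:
6.8192
11.6060 2.1901
19.1529 4.3654 0.0253
30.1992 8.7009 0.0507 0.0000
39.8454 17.3417 0.1016 0.0000 0.0000
47.0823 30.1992 0.2036 0.0000 0.0000 0.0000

Δt=0.33840  u=1.33292  d=0.75023  q=0.48472  discount=0.96836
step 5 (expiry): payoffs max(K−S,0) = 47.0823 30.1992 0.2036 0.0000 0.0000 0.0000
step 4: (k=4,j=0): S=28.9746, (K−S)⁺=39.8454, hold=37.6682 ⇒ V=39.8454 exercise | (k=4,j=1): S=51.4783, (K−S)⁺=17.3417, hold=15.1644 ⇒ V=17.3417 exercise | (k=4,j=2): S=91.4600, (K−S)⁺=0.0000, hold=0.1016 ⇒ V=0.1016 continue | (k=4,j=3): S=162.4943, (K−S)⁺=0.0000, hold=0.0000 ⇒ V=0.0000 continue | (k=4,j=4): S=288.6987, (K−S)⁺=0.0000, hold=0.0000 ⇒ V=0.0000 continue  boundary S*=51.4783
step 3: (k=3,j=0): S=38.6208, (K−S)⁺=30.1992, hold=28.0220 ⇒ V=30.1992 exercise | (k=3,j=1): S=68.6164, (K−S)⁺=0.2036, hold=8.7009 ⇒ V=8.7009 continue | (k=3,j=2): S=121.9087, (K−S)⁺=0.0000, hold=0.0507 ⇒ V=0.0507 continue | (k=3,j=3): S=216.5915, (K−S)⁺=0.0000, hold=0.0000 ⇒ V=0.0000 continue  boundary S*=38.6208
step 2: (k=2,j=0): S=51.4783, (K−S)⁺=17.3417, hold=19.1529 ⇒ V=19.1529 continue | (k=2,j=1): S=91.4600, (K−S)⁺=0.0000, hold=4.3654 ⇒ V=4.3654 continue | (k=2,j=2): S=162.4943, (K−S)⁺=0.0000, hold=0.0253 ⇒ V=0.0253 continue  boundary S*=-
step 1: (k=1,j=0): S=68.6164, (K−S)⁺=0.2036, hold=11.6060 ⇒ V=11.6060 continue | (k=1,j=1): S=121.9087, (K−S)⁺=0.0000, hold=2.1901 ⇒ V=2.1901 continue  boundary S*=-
step 0: (k=0,j=0): S=91.4600, (K−S)⁺=0.0000, hold=6.8192 ⇒ V=6.8192 continue  boundary S*=-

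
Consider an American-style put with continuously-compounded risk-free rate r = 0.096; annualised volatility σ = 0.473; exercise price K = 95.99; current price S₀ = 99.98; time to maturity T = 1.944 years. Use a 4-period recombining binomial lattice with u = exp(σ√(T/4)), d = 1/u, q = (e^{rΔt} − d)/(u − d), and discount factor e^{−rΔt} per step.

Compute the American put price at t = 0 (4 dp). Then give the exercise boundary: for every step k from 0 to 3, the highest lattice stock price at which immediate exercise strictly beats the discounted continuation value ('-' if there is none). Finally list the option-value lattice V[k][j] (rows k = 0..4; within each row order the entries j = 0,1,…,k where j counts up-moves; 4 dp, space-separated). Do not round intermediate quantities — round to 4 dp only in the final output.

price = 15.8618
boundary = - - 51.7011 71.8963
tree:
15.8618
27.0662 5.7213
44.2889 11.7408 0.0000
58.8114 24.0937 0.0000 0.0000
69.2546 44.2889 0.0000 0.0000 0.0000

params: Δt=0.48600 u=1.39061 d=0.71911 q=0.48943 e^(-rΔt)=0.95442
t_4 payoffs: 69.2546 44.2889 0.0000 0.0000 0.0000
t_3: node(3,0) S=37.1786 payoff=58.8114 vs cont=54.4358 → 58.8114 [stop]  node(3,1) S=71.8963 payoff=24.0937 vs cont=21.5819 → 24.0937 [stop]  node(3,2) S=139.0336 payoff=0.0000 vs cont=0.0000 → 0.0000 [wait]  node(3,3) S=268.8645 payoff=0.0000 vs cont=0.0000 → 0.0000 [wait]  ⇒ S*(3)=71.8963
t_2: node(2,0) S=51.7011 payoff=44.2889 vs cont=39.9133 → 44.2889 [stop]  node(2,1) S=99.9800 payoff=0.0000 vs cont=11.7408 → 11.7408 [wait]  node(2,2) S=193.3422 payoff=0.0000 vs cont=0.0000 → 0.0000 [wait]  ⇒ S*(2)=51.7011
t_1: node(1,0) S=71.8963 payoff=24.0937 vs cont=27.0662 → 27.0662 [wait]  node(1,1) S=139.0336 payoff=0.0000 vs cont=5.7213 → 5.7213 [wait]  ⇒ S*(1)=-
t_0: node(0,0) S=99.9800 payoff=0.0000 vs cont=15.8618 → 15.8618 [wait]  ⇒ S*(0)=-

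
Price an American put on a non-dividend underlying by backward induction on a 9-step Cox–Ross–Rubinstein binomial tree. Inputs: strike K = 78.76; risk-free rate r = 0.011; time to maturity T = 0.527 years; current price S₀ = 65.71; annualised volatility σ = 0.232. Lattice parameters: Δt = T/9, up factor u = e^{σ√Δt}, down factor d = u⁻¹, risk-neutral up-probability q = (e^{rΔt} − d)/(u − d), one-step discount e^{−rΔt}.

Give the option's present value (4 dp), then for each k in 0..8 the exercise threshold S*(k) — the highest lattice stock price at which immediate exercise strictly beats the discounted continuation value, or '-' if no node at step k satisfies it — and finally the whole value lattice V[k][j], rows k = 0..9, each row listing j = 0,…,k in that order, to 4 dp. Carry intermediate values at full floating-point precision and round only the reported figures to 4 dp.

Δt=0.05856  u=1.05775  d=0.94541  q=0.49170  discount=0.99936
step 9 (expiry): payoffs max(K−S,0) = 39.1139 34.4030 29.1322 23.2351 16.6373 9.2555 0.9966 0.0000 0.0000 0.0000
step 8: (k=8,j=0): S=41.9354, (K−S)⁺=36.8246, hold=36.7738 ⇒ V=36.8246 exercise | (k=8,j=1): S=46.9185, (K−S)⁺=31.8415, hold=31.7908 ⇒ V=31.8415 exercise | (k=8,j=2): S=52.4936, (K−S)⁺=26.2664, hold=26.2157 ⇒ V=26.2664 exercise | (k=8,j=3): S=58.7312, (K−S)⁺=20.0288, hold=19.9781 ⇒ V=20.0288 exercise | (k=8,j=4): S=65.7100, (K−S)⁺=13.0500, hold=12.9993 ⇒ V=13.0500 exercise | (k=8,j=5): S=73.5181, (K−S)⁺=5.2419, hold=5.1912 ⇒ V=5.2419 exercise | (k=8,j=6): S=82.2539, (K−S)⁺=0.0000, hold=0.5062 ⇒ V=0.5062 continue | (k=8,j=7): S=92.0278, (K−S)⁺=0.0000, hold=0.0000 ⇒ V=0.0000 continue | (k=8,j=8): S=102.9631, (K−S)⁺=0.0000, hold=0.0000 ⇒ V=0.0000 continue  boundary S*=73.5181
step 7: (k=7,j=0): S=44.3570, (K−S)⁺=34.4030, hold=34.3522 ⇒ V=34.4030 exercise | (k=7,j=1): S=49.6278, (K−S)⁺=29.1322, hold=29.0815 ⇒ V=29.1322 exercise | (k=7,j=2): S=55.5249, (K−S)⁺=23.2351, hold=23.1844 ⇒ V=23.2351 exercise | (k=7,j=3): S=62.1227, (K−S)⁺=16.6373, hold=16.5866 ⇒ V=16.6373 exercise | (k=7,j=4): S=69.5045, (K−S)⁺=9.2555, hold=9.2048 ⇒ V=9.2555 exercise | (k=7,j=5): S=77.7634, (K−S)⁺=0.9966, hold=2.9115 ⇒ V=2.9115 continue | (k=7,j=6): S=87.0037, (K−S)⁺=0.0000, hold=0.2572 ⇒ V=0.2572 continue | (k=7,j=7): S=97.3420, (K−S)⁺=0.0000, hold=0.0000 ⇒ V=0.0000 continue  boundary S*=69.5045
step 6: (k=6,j=0): S=46.9185, (K−S)⁺=31.8415, hold=31.7908 ⇒ V=31.8415 exercise | (k=6,j=1): S=52.4936, (K−S)⁺=26.2664, hold=26.2157 ⇒ V=26.2664 exercise | (k=6,j=2): S=58.7312, (K−S)⁺=20.0288, hold=19.9781 ⇒ V=20.0288 exercise | (k=6,j=3): S=65.7100, (K−S)⁺=13.0500, hold=12.9993 ⇒ V=13.0500 exercise | (k=6,j=4): S=73.5181, (K−S)⁺=5.2419, hold=6.1322 ⇒ V=6.1322 continue | (k=6,j=5): S=82.2539, (K−S)⁺=0.0000, hold=1.6053 ⇒ V=1.6053 continue | (k=6,j=6): S=92.0278, (K−S)⁺=0.0000, hold=0.1306 ⇒ V=0.1306 continue  boundary S*=65.7100
step 5: (k=5,j=0): S=49.6278, (K−S)⁺=29.1322, hold=29.0815 ⇒ V=29.1322 exercise | (k=5,j=1): S=55.5249, (K−S)⁺=23.2351, hold=23.1844 ⇒ V=23.2351 exercise | (k=5,j=2): S=62.1227, (K−S)⁺=16.6373, hold=16.5866 ⇒ V=16.6373 exercise | (k=5,j=3): S=69.5045, (K−S)⁺=9.2555, hold=9.6423 ⇒ V=9.6423 continue | (k=5,j=4): S=77.7634, (K−S)⁺=0.9966, hold=3.9038 ⇒ V=3.9038 continue | (k=5,j=5): S=87.0037, (K−S)⁺=0.0000, hold=0.8796 ⇒ V=0.8796 continue  boundary S*=62.1227
step 4: (k=4,j=0): S=52.4936, (K−S)⁺=26.2664, hold=26.2157 ⇒ V=26.2664 exercise | (k=4,j=1): S=58.7312, (K−S)⁺=20.0288, hold=19.9781 ⇒ V=20.0288 exercise | (k=4,j=2): S=65.7100, (K−S)⁺=13.0500, hold=13.1893 ⇒ V=13.1893 continue | (k=4,j=3): S=73.5181, (K−S)⁺=5.2419, hold=6.8162 ⇒ V=6.8162 continue | (k=4,j=4): S=82.2539, (K−S)⁺=0.0000, hold=2.4152 ⇒ V=2.4152 continue  boundary S*=58.7312
step 3: (k=3,j=0): S=55.5249, (K−S)⁺=23.2351, hold=23.1844 ⇒ V=23.2351 exercise | (k=3,j=1): S=62.1227, (K−S)⁺=16.6373, hold=16.6551 ⇒ V=16.6551 continue | (k=3,j=2): S=69.5045, (K−S)⁺=9.2555, hold=10.0492 ⇒ V=10.0492 continue | (k=3,j=3): S=77.7634, (K−S)⁺=0.9966, hold=4.6493 ⇒ V=4.6493 continue  boundary S*=55.5249
step 2: (k=2,j=0): S=58.7312, (K−S)⁺=20.0288, hold=19.9868 ⇒ V=20.0288 exercise | (k=2,j=1): S=65.7100, (K−S)⁺=13.0500, hold=13.3983 ⇒ V=13.3983 continue | (k=2,j=2): S=73.5181, (K−S)⁺=5.2419, hold=7.3893 ⇒ V=7.3893 continue  boundary S*=58.7312
step 1: (k=1,j=0): S=62.1227, (K−S)⁺=16.6373, hold=16.7578 ⇒ V=16.7578 continue | (k=1,j=1): S=69.5045, (K−S)⁺=9.2555, hold=10.4369 ⇒ V=10.4369 continue  boundary S*=-
step 0: (k=0,j=0): S=65.7100, (K−S)⁺=13.0500, hold=13.6410 ⇒ V=13.6410 continue  boundary S*=-

price = 13.6410
boundary = - - 58.7312 55.5249 58.7312 62.1227 65.7100 69.5045 73.5181
tree:
13.6410
16.7578 10.4369
20.0288 13.3983 7.3893
23.2351 16.6551 10.0492 4.6493
26.2664 20.0288 13.1893 6.8162 2.4152
29.1322 23.2351 16.6373 9.6423 3.9038 0.8796
31.8415 26.2664 20.0288 13.0500 6.1322 1.6053 0.1306
34.4030 29.1322 23.2351 16.6373 9.2555 2.9115 0.2572 0.0000
36.8246 31.8415 26.2664 20.0288 13.0500 5.2419 0.5062 0.0000 0.0000
39.1139 34.4030 29.1322 23.2351 16.6373 9.2555 0.9966 0.0000 0.0000 0.0000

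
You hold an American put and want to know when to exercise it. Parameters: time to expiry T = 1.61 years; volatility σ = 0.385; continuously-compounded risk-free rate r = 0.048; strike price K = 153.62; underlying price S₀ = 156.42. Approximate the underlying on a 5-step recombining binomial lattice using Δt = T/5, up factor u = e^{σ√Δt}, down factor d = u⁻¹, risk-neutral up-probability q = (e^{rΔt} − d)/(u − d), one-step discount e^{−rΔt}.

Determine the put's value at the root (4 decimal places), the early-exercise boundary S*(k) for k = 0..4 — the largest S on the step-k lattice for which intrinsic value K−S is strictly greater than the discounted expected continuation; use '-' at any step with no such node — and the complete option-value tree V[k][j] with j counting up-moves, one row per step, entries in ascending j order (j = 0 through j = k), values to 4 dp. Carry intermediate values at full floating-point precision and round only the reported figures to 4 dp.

params: Δt=0.32200 u=1.24417 d=0.80375 q=0.48097 e^(-rΔt)=0.98466
t_5 payoffs: 101.1520 72.4018 27.8976 0.0000 0.0000 0.0000
t_4: node(4,0) S=65.2790 payoff=88.3410 vs cont=85.9849 → 88.3410 [stop]  node(4,1) S=101.0492 payoff=52.5708 vs cont=50.2147 → 52.5708 [stop]  node(4,2) S=156.4200 payoff=0.0000 vs cont=14.2577 → 14.2577 [wait]  node(4,3) S=242.1316 payoff=0.0000 vs cont=0.0000 → 0.0000 [wait]  node(4,4) S=374.8097 payoff=0.0000 vs cont=0.0000 → 0.0000 [wait]  ⇒ S*(4)=101.0492
t_3: node(3,0) S=81.2182 payoff=72.4018 vs cont=70.0457 → 72.4018 [stop]  node(3,1) S=125.7224 payoff=27.8976 vs cont=33.6199 → 33.6199 [wait]  node(3,2) S=194.6130 payoff=0.0000 vs cont=7.2868 → 7.2868 [wait]  node(3,3) S=301.2529 payoff=0.0000 vs cont=0.0000 → 0.0000 [wait]  ⇒ S*(3)=81.2182
t_2: node(2,0) S=101.0492 payoff=52.5708 vs cont=52.9247 → 52.9247 [wait]  node(2,1) S=156.4200 payoff=0.0000 vs cont=20.6332 → 20.6332 [wait]  node(2,2) S=242.1316 payoff=0.0000 vs cont=3.7241 → 3.7241 [wait]  ⇒ S*(2)=-
t_1: node(1,0) S=125.7224 payoff=27.8976 vs cont=36.8201 → 36.8201 [wait]  node(1,1) S=194.6130 payoff=0.0000 vs cont=12.3088 → 12.3088 [wait]  ⇒ S*(1)=-
t_0: node(0,0) S=156.4200 payoff=0.0000 vs cont=24.6471 → 24.6471 [wait]  ⇒ S*(0)=-

price = 24.6471
boundary = - - - 81.2182 101.0492
tree:
24.6471
36.8201 12.3088
52.9247 20.6332 3.7241
72.4018 33.6199 7.2868 0.0000
88.3410 52.5708 14.2577 0.0000 0.0000
101.1520 72.4018 27.8976 0.0000 0.0000 0.0000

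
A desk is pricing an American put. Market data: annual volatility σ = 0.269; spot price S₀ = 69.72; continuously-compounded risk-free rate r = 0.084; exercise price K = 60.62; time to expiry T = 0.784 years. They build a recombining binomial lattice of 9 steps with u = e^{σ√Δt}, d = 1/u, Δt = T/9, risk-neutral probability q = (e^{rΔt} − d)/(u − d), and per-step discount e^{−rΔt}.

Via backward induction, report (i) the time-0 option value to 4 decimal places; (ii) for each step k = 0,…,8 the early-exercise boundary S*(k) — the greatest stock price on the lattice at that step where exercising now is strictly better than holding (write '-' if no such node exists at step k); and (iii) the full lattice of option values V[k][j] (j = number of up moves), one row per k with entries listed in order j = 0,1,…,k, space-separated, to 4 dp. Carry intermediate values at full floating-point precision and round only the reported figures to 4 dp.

price = 1.7841
boundary = - - - - 50.7499 46.8765 50.7499 46.8765 50.7499
tree:
1.7841
2.8605 0.8403
4.4668 1.4550 0.2989
6.7620 2.4638 0.5676 0.0613
9.8701 4.0597 1.0622 0.1304 0.0000
13.7435 6.4662 1.9509 0.2774 0.0000 0.0000
17.3213 9.8701 3.4935 0.5900 0.0000 0.0000 0.0000
20.6261 13.7435 6.0354 1.2549 0.0000 0.0000 0.0000 0.0000
23.6786 17.3213 9.8701 2.6690 0.0000 0.0000 0.0000 0.0000 0.0000
26.4981 20.6261 13.7435 5.6766 0.0000 0.0000 0.0000 0.0000 0.0000 0.0000

Δt=0.08711, u=1.08263, d=0.92368, q=0.52636, disc=e^(-rΔt)=0.99271
k=9 terminal: V=max(K-S,0) → 26.4981 20.6261 13.7435 5.6766 0.0000 0.0000 0.0000 0.0000 0.0000 0.0000
k=8: j=0 S=36.9414 intr=23.6786 cont=23.2366 V=23.6786[EX]; j=1 S=43.2987 intr=17.3213 cont=16.8794 V=17.3213[EX]; j=2 S=50.7499 intr=9.8701 cont=9.4281 V=9.8701[EX]; j=3 S=59.4835 intr=1.1365 cont=2.6690 V=2.6690[hold]; j=4 S=69.7200 intr=0.0000 cont=0.0000 V=0.0000[hold]; j=5 S=81.7181 intr=0.0000 cont=0.0000 V=0.0000[hold]; j=6 S=95.7810 intr=0.0000 cont=0.0000 V=0.0000[hold]; j=7 S=112.2639 intr=0.0000 cont=0.0000 V=0.0000[hold]; j=8 S=131.5834 intr=0.0000 cont=0.0000 V=0.0000[hold]  S*(8)=50.7499
k=7: j=0 S=39.9939 intr=20.6261 cont=20.1841 V=20.6261[EX]; j=1 S=46.8765 intr=13.7435 cont=13.3016 V=13.7435[EX]; j=2 S=54.9434 intr=5.6766 cont=6.0354 V=6.0354[hold]; j=3 S=64.3987 intr=0.0000 cont=1.2549 V=1.2549[hold]; j=4 S=75.4810 intr=0.0000 cont=0.0000 V=0.0000[hold]; j=5 S=88.4706 intr=0.0000 cont=0.0000 V=0.0000[hold]; j=6 S=103.6955 intr=0.0000 cont=0.0000 V=0.0000[hold]; j=7 S=121.5404 intr=0.0000 cont=0.0000 V=0.0000[hold]  S*(7)=46.8765
k=6: j=0 S=43.2987 intr=17.3213 cont=16.8794 V=17.3213[EX]; j=1 S=50.7499 intr=9.8701 cont=9.6156 V=9.8701[EX]; j=2 S=59.4835 intr=1.1365 cont=3.4935 V=3.4935[hold]; j=3 S=69.7200 intr=0.0000 cont=0.5900 V=0.5900[hold]; j=4 S=81.7181 intr=0.0000 cont=0.0000 V=0.0000[hold]; j=5 S=95.7810 intr=0.0000 cont=0.0000 V=0.0000[hold]; j=6 S=112.2639 intr=0.0000 cont=0.0000 V=0.0000[hold]  S*(6)=50.7499
k=5: j=0 S=46.8765 intr=13.7435 cont=13.3016 V=13.7435[EX]; j=1 S=54.9434 intr=5.6766 cont=6.4662 V=6.4662[hold]; j=2 S=64.3987 intr=0.0000 cont=1.9509 V=1.9509[hold]; j=3 S=75.4810 intr=0.0000 cont=0.2774 V=0.2774[hold]; j=4 S=88.4706 intr=0.0000 cont=0.0000 V=0.0000[hold]; j=5 S=103.6955 intr=0.0000 cont=0.0000 V=0.0000[hold]  S*(5)=46.8765
k=4: j=0 S=50.7499 intr=9.8701 cont=9.8407 V=9.8701[EX]; j=1 S=59.4835 intr=1.1365 cont=4.0597 V=4.0597[hold]; j=2 S=69.7200 intr=0.0000 cont=1.0622 V=1.0622[hold]; j=3 S=81.7181 intr=0.0000 cont=0.1304 V=0.1304[hold]; j=4 S=95.7810 intr=0.0000 cont=0.0000 V=0.0000[hold]  S*(4)=50.7499
k=3: j=0 S=54.9434 intr=5.6766 cont=6.7620 V=6.7620[hold]; j=1 S=64.3987 intr=0.0000 cont=2.4638 V=2.4638[hold]; j=2 S=75.4810 intr=0.0000 cont=0.5676 V=0.5676[hold]; j=3 S=88.4706 intr=0.0000 cont=0.0613 V=0.0613[hold]  S*(3)=-
k=2: j=0 S=59.4835 intr=1.1365 cont=4.4668 V=4.4668[hold]; j=1 S=69.7200 intr=0.0000 cont=1.4550 V=1.4550[hold]; j=2 S=81.7181 intr=0.0000 cont=0.2989 V=0.2989[hold]  S*(2)=-
k=1: j=0 S=64.3987 intr=0.0000 cont=2.8605 V=2.8605[hold]; j=1 S=75.4810 intr=0.0000 cont=0.8403 V=0.8403[hold]  S*(1)=-
k=0: j=0 S=69.7200 intr=0.0000 cont=1.7841 V=1.7841[hold]  S*(0)=-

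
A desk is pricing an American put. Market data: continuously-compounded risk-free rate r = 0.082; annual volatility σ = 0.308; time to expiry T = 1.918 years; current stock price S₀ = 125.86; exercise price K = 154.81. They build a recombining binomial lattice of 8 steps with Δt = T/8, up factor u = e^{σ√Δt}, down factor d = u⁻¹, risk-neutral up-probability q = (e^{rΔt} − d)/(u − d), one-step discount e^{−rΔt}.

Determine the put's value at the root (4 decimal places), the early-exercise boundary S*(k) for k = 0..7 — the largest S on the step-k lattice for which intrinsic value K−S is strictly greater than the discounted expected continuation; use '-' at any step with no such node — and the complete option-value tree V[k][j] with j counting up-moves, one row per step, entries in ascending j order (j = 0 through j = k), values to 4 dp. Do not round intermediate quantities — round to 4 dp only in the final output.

Δt=0.23975  u=1.16278  d=0.86001  q=0.52794  discount=0.98053
step 8 (expiry): payoffs max(K−S,0) = 117.1465 103.8872 85.9600 61.7215 28.9500 0.0000 0.0000 0.0000 0.0000
step 7: (k=7,j=0): S=43.7942, (K−S)⁺=111.0158, hold=108.0021 ⇒ V=111.0158 exercise | (k=7,j=1): S=59.2118, (K−S)⁺=95.5982, hold=92.5845 ⇒ V=95.5982 exercise | (k=7,j=2): S=80.0571, (K−S)⁺=74.7529, hold=71.7391 ⇒ V=74.7529 exercise | (k=7,j=3): S=108.2410, (K−S)⁺=46.5690, hold=43.5552 ⇒ V=46.5690 exercise | (k=7,j=4): S=146.3469, (K−S)⁺=8.4631, hold=13.4000 ⇒ V=13.4000 continue | (k=7,j=5): S=197.8680, (K−S)⁺=0.0000, hold=0.0000 ⇒ V=0.0000 continue | (k=7,j=6): S=267.5269, (K−S)⁺=0.0000, hold=0.0000 ⇒ V=0.0000 continue | (k=7,j=7): S=361.7090, (K−S)⁺=0.0000, hold=0.0000 ⇒ V=0.0000 continue  boundary S*=108.2410
step 6: (k=6,j=0): S=50.9228, (K−S)⁺=103.8872, hold=100.8735 ⇒ V=103.8872 exercise | (k=6,j=1): S=68.8500, (K−S)⁺=85.9600, hold=82.9462 ⇒ V=85.9600 exercise | (k=6,j=2): S=93.0885, (K−S)⁺=61.7215, hold=58.7078 ⇒ V=61.7215 exercise | (k=6,j=3): S=125.8600, (K−S)⁺=28.9500, hold=28.4919 ⇒ V=28.9500 exercise | (k=6,j=4): S=170.1687, (K−S)⁺=0.0000, hold=6.2024 ⇒ V=6.2024 continue | (k=6,j=5): S=230.0761, (K−S)⁺=0.0000, hold=0.0000 ⇒ V=0.0000 continue | (k=6,j=6): S=311.0737, (K−S)⁺=0.0000, hold=0.0000 ⇒ V=0.0000 continue  boundary S*=125.8600
step 5: (k=5,j=0): S=59.2118, (K−S)⁺=95.5982, hold=92.5845 ⇒ V=95.5982 exercise | (k=5,j=1): S=80.0571, (K−S)⁺=74.7529, hold=71.7391 ⇒ V=74.7529 exercise | (k=5,j=2): S=108.2410, (K−S)⁺=46.5690, hold=43.5552 ⇒ V=46.5690 exercise | (k=5,j=3): S=146.3469, (K−S)⁺=8.4631, hold=16.6107 ⇒ V=16.6107 continue | (k=5,j=4): S=197.8680, (K−S)⁺=0.0000, hold=2.8709 ⇒ V=2.8709 continue | (k=5,j=5): S=267.5269, (K−S)⁺=0.0000, hold=0.0000 ⇒ V=0.0000 continue  boundary S*=108.2410
step 4: (k=4,j=0): S=68.8500, (K−S)⁺=85.9600, hold=82.9462 ⇒ V=85.9600 exercise | (k=4,j=1): S=93.0885, (K−S)⁺=61.7215, hold=58.7078 ⇒ V=61.7215 exercise | (k=4,j=2): S=125.8600, (K−S)⁺=28.9500, hold=30.1540 ⇒ V=30.1540 continue | (k=4,j=3): S=170.1687, (K−S)⁺=0.0000, hold=9.1747 ⇒ V=9.1747 continue | (k=4,j=4): S=230.0761, (K−S)⁺=0.0000, hold=1.3288 ⇒ V=1.3288 continue  boundary S*=93.0885
step 3: (k=3,j=0): S=80.0571, (K−S)⁺=74.7529, hold=71.7391 ⇒ V=74.7529 exercise | (k=3,j=1): S=108.2410, (K−S)⁺=46.5690, hold=44.1785 ⇒ V=46.5690 exercise | (k=3,j=2): S=146.3469, (K−S)⁺=8.4631, hold=18.7067 ⇒ V=18.7067 continue | (k=3,j=3): S=197.8680, (K−S)⁺=0.0000, hold=4.9345 ⇒ V=4.9345 continue  boundary S*=108.2410
step 2: (k=2,j=0): S=93.0885, (K−S)⁺=61.7215, hold=58.7078 ⇒ V=61.7215 exercise | (k=2,j=1): S=125.8600, (K−S)⁺=28.9500, hold=31.2390 ⇒ V=31.2390 continue | (k=2,j=2): S=170.1687, (K−S)⁺=0.0000, hold=11.2131 ⇒ V=11.2131 continue  boundary S*=93.0885
step 1: (k=1,j=0): S=108.2410, (K−S)⁺=46.5690, hold=44.7402 ⇒ V=46.5690 exercise | (k=1,j=1): S=146.3469, (K−S)⁺=8.4631, hold=20.2641 ⇒ V=20.2641 continue  boundary S*=108.2410
step 0: (k=0,j=0): S=125.8600, (K−S)⁺=28.9500, hold=32.0453 ⇒ V=32.0453 continue  boundary S*=-

price = 32.0453
boundary = - 108.2410 93.0885 108.2410 93.0885 108.2410 125.8600 108.2410
tree:
32.0453
46.5690 20.2641
61.7215 31.2390 11.2131
74.7529 46.5690 18.7067 4.9345
85.9600 61.7215 30.1540 9.1747 1.3288
95.5982 74.7529 46.5690 16.6107 2.8709 0.0000
103.8872 85.9600 61.7215 28.9500 6.2024 0.0000 0.0000
111.0158 95.5982 74.7529 46.5690 13.4000 0.0000 0.0000 0.0000
117.1465 103.8872 85.9600 61.7215 28.9500 0.0000 0.0000 0.0000 0.0000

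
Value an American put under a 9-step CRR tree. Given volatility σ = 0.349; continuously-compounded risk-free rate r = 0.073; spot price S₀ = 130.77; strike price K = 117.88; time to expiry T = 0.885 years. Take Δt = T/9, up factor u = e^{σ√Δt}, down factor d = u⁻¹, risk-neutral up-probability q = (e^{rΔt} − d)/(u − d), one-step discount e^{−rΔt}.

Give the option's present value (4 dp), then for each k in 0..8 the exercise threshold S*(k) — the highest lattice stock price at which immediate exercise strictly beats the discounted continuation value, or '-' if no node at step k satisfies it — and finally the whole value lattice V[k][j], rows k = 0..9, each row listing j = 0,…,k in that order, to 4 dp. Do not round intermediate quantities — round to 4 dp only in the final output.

price = 7.9003
boundary = - - - - 84.4095 75.6593 84.4095 94.1718 105.0630
tree:
7.9003
11.8832 4.1169
17.3724 6.6832 1.6654
24.5727 10.5768 2.9697 0.4132
33.4705 16.2193 5.2083 0.8223 0.0190
42.2207 23.9006 8.9367 1.6354 0.0387 0.0000
50.0638 33.4705 14.8801 3.2504 0.0788 0.0000 0.0000
57.0939 42.2207 23.7082 6.4566 0.1606 0.0000 0.0000 0.0000
63.3953 50.0638 33.4705 12.8170 0.3270 0.0000 0.0000 0.0000 0.0000
69.0434 57.0939 42.2207 23.7082 0.6661 0.0000 0.0000 0.0000 0.0000 0.0000

Δt=0.09833  u=1.11565  d=0.89634  q=0.50552  discount=0.99285
step 9 (expiry): payoffs max(K−S,0) = 69.0434 57.0939 42.2207 23.7082 0.6661 0.0000 0.0000 0.0000 0.0000 0.0000
step 8: (k=8,j=0): S=54.4847, (K−S)⁺=63.3953, hold=62.5521 ⇒ V=63.3953 exercise | (k=8,j=1): S=67.8162, (K−S)⁺=50.0638, hold=49.2207 ⇒ V=50.0638 exercise | (k=8,j=2): S=84.4095, (K−S)⁺=33.4705, hold=32.6273 ⇒ V=33.4705 exercise | (k=8,j=3): S=105.0630, (K−S)⁺=12.8170, hold=11.9738 ⇒ V=12.8170 exercise | (k=8,j=4): S=130.7700, (K−S)⁺=0.0000, hold=0.3270 ⇒ V=0.3270 continue | (k=8,j=5): S=162.7670, (K−S)⁺=0.0000, hold=0.0000 ⇒ V=0.0000 continue | (k=8,j=6): S=202.5931, (K−S)⁺=0.0000, hold=0.0000 ⇒ V=0.0000 continue | (k=8,j=7): S=252.1640, (K−S)⁺=0.0000, hold=0.0000 ⇒ V=0.0000 continue | (k=8,j=8): S=313.8639, (K−S)⁺=0.0000, hold=0.0000 ⇒ V=0.0000 continue  boundary S*=105.0630
step 7: (k=7,j=0): S=60.7861, (K−S)⁺=57.0939, hold=56.2508 ⇒ V=57.0939 exercise | (k=7,j=1): S=75.6593, (K−S)⁺=42.2207, hold=41.3775 ⇒ V=42.2207 exercise | (k=7,j=2): S=94.1718, (K−S)⁺=23.7082, hold=22.8651 ⇒ V=23.7082 exercise | (k=7,j=3): S=117.2139, (K−S)⁺=0.6661, hold=6.4566 ⇒ V=6.4566 continue | (k=7,j=4): S=145.8939, (K−S)⁺=0.0000, hold=0.1606 ⇒ V=0.1606 continue | (k=7,j=5): S=181.5915, (K−S)⁺=0.0000, hold=0.0000 ⇒ V=0.0000 continue | (k=7,j=6): S=226.0237, (K−S)⁺=0.0000, hold=0.0000 ⇒ V=0.0000 continue | (k=7,j=7): S=281.3275, (K−S)⁺=0.0000, hold=0.0000 ⇒ V=0.0000 continue  boundary S*=94.1718
step 6: (k=6,j=0): S=67.8162, (K−S)⁺=50.0638, hold=49.2207 ⇒ V=50.0638 exercise | (k=6,j=1): S=84.4095, (K−S)⁺=33.4705, hold=32.6273 ⇒ V=33.4705 exercise | (k=6,j=2): S=105.0630, (K−S)⁺=12.8170, hold=14.8801 ⇒ V=14.8801 continue | (k=6,j=3): S=130.7700, (K−S)⁺=0.0000, hold=3.2504 ⇒ V=3.2504 continue | (k=6,j=4): S=162.7670, (K−S)⁺=0.0000, hold=0.0788 ⇒ V=0.0788 continue | (k=6,j=5): S=202.5931, (K−S)⁺=0.0000, hold=0.0000 ⇒ V=0.0000 continue | (k=6,j=6): S=252.1640, (K−S)⁺=0.0000, hold=0.0000 ⇒ V=0.0000 continue  boundary S*=84.4095
step 5: (k=5,j=0): S=75.6593, (K−S)⁺=42.2207, hold=41.3775 ⇒ V=42.2207 exercise | (k=5,j=1): S=94.1718, (K−S)⁺=23.7082, hold=23.9006 ⇒ V=23.9006 continue | (k=5,j=2): S=117.2139, (K−S)⁺=0.6661, hold=8.9367 ⇒ V=8.9367 continue | (k=5,j=3): S=145.8939, (K−S)⁺=0.0000, hold=1.6354 ⇒ V=1.6354 continue | (k=5,j=4): S=181.5915, (K−S)⁺=0.0000, hold=0.0387 ⇒ V=0.0387 continue | (k=5,j=5): S=226.0237, (K−S)⁺=0.0000, hold=0.0000 ⇒ V=0.0000 continue  boundary S*=75.6593
step 4: (k=4,j=0): S=84.4095, (K−S)⁺=33.4705, hold=32.7238 ⇒ V=33.4705 exercise | (k=4,j=1): S=105.0630, (K−S)⁺=12.8170, hold=16.2193 ⇒ V=16.2193 continue | (k=4,j=2): S=130.7700, (K−S)⁺=0.0000, hold=5.2083 ⇒ V=5.2083 continue | (k=4,j=3): S=162.7670, (K−S)⁺=0.0000, hold=0.8223 ⇒ V=0.8223 continue | (k=4,j=4): S=202.5931, (K−S)⁺=0.0000, hold=0.0190 ⇒ V=0.0190 continue  boundary S*=84.4095
step 3: (k=3,j=0): S=94.1718, (K−S)⁺=23.7082, hold=24.5727 ⇒ V=24.5727 continue | (k=3,j=1): S=117.2139, (K−S)⁺=0.6661, hold=10.5768 ⇒ V=10.5768 continue | (k=3,j=2): S=145.8939, (K−S)⁺=0.0000, hold=2.9697 ⇒ V=2.9697 continue | (k=3,j=3): S=181.5915, (K−S)⁺=0.0000, hold=0.4132 ⇒ V=0.4132 continue  boundary S*=-
step 2: (k=2,j=0): S=105.0630, (K−S)⁺=12.8170, hold=17.3724 ⇒ V=17.3724 continue | (k=2,j=1): S=130.7700, (K−S)⁺=0.0000, hold=6.6832 ⇒ V=6.6832 continue | (k=2,j=2): S=162.7670, (K−S)⁺=0.0000, hold=1.6654 ⇒ V=1.6654 continue  boundary S*=-
step 1: (k=1,j=0): S=117.2139, (K−S)⁺=0.6661, hold=11.8832 ⇒ V=11.8832 continue | (k=1,j=1): S=145.8939, (K−S)⁺=0.0000, hold=4.1169 ⇒ V=4.1169 continue  boundary S*=-
step 0: (k=0,j=0): S=130.7700, (K−S)⁺=0.0000, hold=7.9003 ⇒ V=7.9003 continue  boundary S*=-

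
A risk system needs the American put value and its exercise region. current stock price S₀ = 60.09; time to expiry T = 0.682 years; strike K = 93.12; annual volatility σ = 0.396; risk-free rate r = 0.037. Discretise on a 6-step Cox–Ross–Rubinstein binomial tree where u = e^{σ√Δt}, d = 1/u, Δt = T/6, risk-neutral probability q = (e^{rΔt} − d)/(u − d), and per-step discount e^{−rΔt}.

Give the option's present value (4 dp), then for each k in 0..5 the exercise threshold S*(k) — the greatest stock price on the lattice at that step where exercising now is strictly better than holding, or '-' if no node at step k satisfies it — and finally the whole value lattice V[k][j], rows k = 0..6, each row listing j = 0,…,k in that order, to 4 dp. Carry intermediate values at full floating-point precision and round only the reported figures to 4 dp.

Δt=0.11367  u=1.14283  d=0.87502  q=0.48241  discount=0.99580
step 6 (expiry): payoffs max(K−S,0) = 66.1483 57.8932 47.1116 33.0300 14.6386 0.0000 0.0000
step 5: (k=5,j=0): S=30.8241, (K−S)⁺=62.2959, hold=61.9051 ⇒ V=62.2959 exercise | (k=5,j=1): S=40.2583, (K−S)⁺=52.8617, hold=52.4709 ⇒ V=52.8617 exercise | (k=5,j=2): S=52.5799, (K−S)⁺=40.5401, hold=40.1493 ⇒ V=40.5401 exercise | (k=5,j=3): S=68.6728, (K−S)⁺=24.4472, hold=24.0564 ⇒ V=24.4472 exercise | (k=5,j=4): S=89.6911, (K−S)⁺=3.4289, hold=7.5450 ⇒ V=7.5450 continue | (k=5,j=5): S=117.1424, (K−S)⁺=0.0000, hold=0.0000 ⇒ V=0.0000 continue  boundary S*=68.6728
step 4: (k=4,j=0): S=35.2268, (K−S)⁺=57.8932, hold=57.5024 ⇒ V=57.8932 exercise | (k=4,j=1): S=46.0084, (K−S)⁺=47.1116, hold=46.7208 ⇒ V=47.1116 exercise | (k=4,j=2): S=60.0900, (K−S)⁺=33.0300, hold=32.6392 ⇒ V=33.0300 exercise | (k=4,j=3): S=78.4814, (K−S)⁺=14.6386, hold=16.2251 ⇒ V=16.2251 continue | (k=4,j=4): S=102.5019, (K−S)⁺=0.0000, hold=3.8888 ⇒ V=3.8888 continue  boundary S*=60.0900
step 3: (k=3,j=0): S=40.2583, (K−S)⁺=52.8617, hold=52.4709 ⇒ V=52.8617 exercise | (k=3,j=1): S=52.5799, (K−S)⁺=40.5401, hold=40.1493 ⇒ V=40.5401 exercise | (k=3,j=2): S=68.6728, (K−S)⁺=24.4472, hold=24.8185 ⇒ V=24.8185 continue | (k=3,j=3): S=89.6911, (K−S)⁺=3.4289, hold=10.2308 ⇒ V=10.2308 continue  boundary S*=52.5799
step 2: (k=2,j=0): S=46.0084, (K−S)⁺=47.1116, hold=46.7208 ⇒ V=47.1116 exercise | (k=2,j=1): S=60.0900, (K−S)⁺=33.0300, hold=32.8176 ⇒ V=33.0300 exercise | (k=2,j=2): S=78.4814, (K−S)⁺=14.6386, hold=17.7067 ⇒ V=17.7067 continue  boundary S*=60.0900
step 1: (k=1,j=0): S=52.5799, (K−S)⁺=40.5401, hold=40.1493 ⇒ V=40.5401 exercise | (k=1,j=1): S=68.6728, (K−S)⁺=24.4472, hold=25.5303 ⇒ V=25.5303 continue  boundary S*=52.5799
step 0: (k=0,j=0): S=60.0900, (K−S)⁺=33.0300, hold=33.1595 ⇒ V=33.1595 continue  boundary S*=-

price = 33.1595
boundary = - 52.5799 60.0900 52.5799 60.0900 68.6728
tree:
33.1595
40.5401 25.5303
47.1116 33.0300 17.7067
52.8617 40.5401 24.8185 10.2308
57.8932 47.1116 33.0300 16.2251 3.8888
62.2959 52.8617 40.5401 24.4472 7.5450 0.0000
66.1483 57.8932 47.1116 33.0300 14.6386 0.0000 0.0000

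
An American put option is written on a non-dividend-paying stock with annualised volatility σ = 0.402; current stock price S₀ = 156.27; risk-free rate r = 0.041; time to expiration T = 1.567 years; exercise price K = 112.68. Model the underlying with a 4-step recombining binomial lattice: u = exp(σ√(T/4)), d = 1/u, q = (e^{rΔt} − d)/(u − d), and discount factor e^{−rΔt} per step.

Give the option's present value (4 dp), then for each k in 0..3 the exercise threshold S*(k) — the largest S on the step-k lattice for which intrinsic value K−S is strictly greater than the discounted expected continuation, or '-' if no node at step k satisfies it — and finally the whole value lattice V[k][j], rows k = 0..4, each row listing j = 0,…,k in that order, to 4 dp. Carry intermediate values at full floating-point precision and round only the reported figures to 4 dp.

params: Δt=0.39175 u=1.28610 d=0.77755 q=0.46927 e^(-rΔt)=0.98407
t_4 payoffs: 55.5609 18.2025 0.0000 0.0000 0.0000
t_3: node(3,0) S=73.4607 payoff=39.2193 vs cont=37.4239 → 39.2193 [stop]  node(3,1) S=121.5072 payoff=0.0000 vs cont=9.5067 → 9.5067 [wait]  node(3,2) S=200.9783 payoff=0.0000 vs cont=0.0000 → 0.0000 [wait]  node(3,3) S=332.4269 payoff=0.0000 vs cont=0.0000 → 0.0000 [wait]  ⇒ S*(3)=73.4607
t_2: node(2,0) S=94.4775 payoff=18.2025 vs cont=24.8735 → 24.8735 [wait]  node(2,1) S=156.2700 payoff=0.0000 vs cont=4.9652 → 4.9652 [wait]  node(2,2) S=258.4774 payoff=0.0000 vs cont=0.0000 → 0.0000 [wait]  ⇒ S*(2)=-
t_1: node(1,0) S=121.5072 payoff=0.0000 vs cont=15.2837 → 15.2837 [wait]  node(1,1) S=200.9783 payoff=0.0000 vs cont=2.5932 → 2.5932 [wait]  ⇒ S*(1)=-
t_0: node(0,0) S=156.2700 payoff=0.0000 vs cont=9.1799 → 9.1799 [wait]  ⇒ S*(0)=-

price = 9.1799
boundary = - - - 73.4607
tree:
9.1799
15.2837 2.5932
24.8735 4.9652 0.0000
39.2193 9.5067 0.0000 0.0000
55.5609 18.2025 0.0000 0.0000 0.0000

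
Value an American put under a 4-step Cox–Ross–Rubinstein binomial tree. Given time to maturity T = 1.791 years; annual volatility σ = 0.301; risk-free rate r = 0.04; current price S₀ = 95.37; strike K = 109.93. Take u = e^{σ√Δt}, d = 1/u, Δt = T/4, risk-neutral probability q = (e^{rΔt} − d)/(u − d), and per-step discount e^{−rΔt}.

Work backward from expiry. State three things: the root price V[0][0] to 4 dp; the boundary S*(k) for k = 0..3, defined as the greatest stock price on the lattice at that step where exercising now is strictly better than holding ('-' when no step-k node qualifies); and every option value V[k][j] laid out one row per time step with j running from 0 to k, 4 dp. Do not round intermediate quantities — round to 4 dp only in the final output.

Δt=0.44775, u=1.22313, d=0.81758, q=0.49438, disc=e^(-rΔt)=0.98225
k=4 terminal: V=max(K-S,0) → 67.3188 46.1818 14.5600 0.0000 0.0000
k=3: j=0 S=52.1190 intr=57.8110 cont=55.8597 V=57.8110[EX]; j=1 S=77.9722 intr=31.9578 cont=30.0065 V=31.9578[EX]; j=2 S=116.6497 intr=0.0000 cont=7.2312 V=7.2312[hold]; j=3 S=174.5129 intr=0.0000 cont=0.0000 V=0.0000[hold]  S*(3)=77.9722
k=2: j=0 S=63.7482 intr=46.1818 cont=44.2305 V=46.1818[EX]; j=1 S=95.3700 intr=14.5600 cont=19.3833 V=19.3833[hold]; j=2 S=142.6775 intr=0.0000 cont=3.5914 V=3.5914[hold]  S*(2)=63.7482
k=1: j=0 S=77.9722 intr=31.9578 cont=32.3486 V=32.3486[hold]; j=1 S=116.6497 intr=0.0000 cont=11.3706 V=11.3706[hold]  S*(1)=-
k=0: j=0 S=95.3700 intr=14.5600 cont=21.5875 V=21.5875[hold]  S*(0)=-

price = 21.5875
boundary = - - 63.7482 77.9722
tree:
21.5875
32.3486 11.3706
46.1818 19.3833 3.5914
57.8110 31.9578 7.2312 0.0000
67.3188 46.1818 14.5600 0.0000 0.0000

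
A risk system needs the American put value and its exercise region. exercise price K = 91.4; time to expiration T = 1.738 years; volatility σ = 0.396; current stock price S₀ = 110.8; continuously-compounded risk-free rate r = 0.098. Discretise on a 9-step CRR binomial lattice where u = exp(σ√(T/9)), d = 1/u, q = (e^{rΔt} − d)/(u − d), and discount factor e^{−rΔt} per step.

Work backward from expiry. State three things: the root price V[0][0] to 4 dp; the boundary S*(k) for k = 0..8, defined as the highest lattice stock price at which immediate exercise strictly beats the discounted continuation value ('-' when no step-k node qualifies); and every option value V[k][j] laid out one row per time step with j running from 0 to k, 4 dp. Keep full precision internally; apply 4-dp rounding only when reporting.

price = 7.5426
boundary = - - - - 55.2378 65.7373 55.2378 65.7373 78.2326
tree:
7.5426
11.7079 3.8420
17.6620 6.4528 1.4894
25.7684 10.5715 2.7560 0.3342
36.1622 16.7938 5.0175 0.6967 0.0000
44.9848 25.6627 8.9420 1.4527 0.0000 0.0000
52.3982 36.1622 15.4762 3.0289 0.0000 0.0000 0.0000
58.6276 44.9848 25.6627 6.3153 0.0000 0.0000 0.0000 0.0000
63.8620 52.3982 36.1622 13.1674 0.0000 0.0000 0.0000 0.0000 0.0000
68.2603 58.6276 44.9848 25.6627 0.0000 0.0000 0.0000 0.0000 0.0000 0.0000

Δt=0.19311, u=1.19008, d=0.84028, q=0.51122, disc=e^(-rΔt)=0.98125
k=9 terminal: V=max(K-S,0) → 68.2603 58.6276 44.9848 25.6627 0.0000 0.0000 0.0000 0.0000 0.0000 0.0000
k=8: j=0 S=27.5380 intr=63.8620 cont=62.1485 V=63.8620[EX]; j=1 S=39.0018 intr=52.3982 cont=50.6847 V=52.3982[EX]; j=2 S=55.2378 intr=36.1622 cont=34.4487 V=36.1622[EX]; j=3 S=78.2326 intr=13.1674 cont=12.3082 V=13.1674[EX]; j=4 S=110.8000 intr=0.0000 cont=0.0000 V=0.0000[hold]; j=5 S=156.9248 intr=0.0000 cont=0.0000 V=0.0000[hold]; j=6 S=222.2507 intr=0.0000 cont=0.0000 V=0.0000[hold]; j=7 S=314.7712 intr=0.0000 cont=0.0000 V=0.0000[hold]; j=8 S=445.8068 intr=0.0000 cont=0.0000 V=0.0000[hold]  S*(8)=78.2326
k=7: j=0 S=32.7724 intr=58.6276 cont=56.9141 V=58.6276[EX]; j=1 S=46.4152 intr=44.9848 cont=43.2713 V=44.9848[EX]; j=2 S=65.7373 intr=25.6627 cont=23.9492 V=25.6627[EX]; j=3 S=93.1030 intr=0.0000 cont=6.3153 V=6.3153[hold]; j=4 S=131.8608 intr=0.0000 cont=0.0000 V=0.0000[hold]; j=5 S=186.7529 intr=0.0000 cont=0.0000 V=0.0000[hold]; j=6 S=264.4960 intr=0.0000 cont=0.0000 V=0.0000[hold]; j=7 S=374.6026 intr=0.0000 cont=0.0000 V=0.0000[hold]  S*(7)=65.7373
k=6: j=0 S=39.0018 intr=52.3982 cont=50.6847 V=52.3982[EX]; j=1 S=55.2378 intr=36.1622 cont=34.4487 V=36.1622[EX]; j=2 S=78.2326 intr=13.1674 cont=15.4762 V=15.4762[hold]; j=3 S=110.8000 intr=0.0000 cont=3.0289 V=3.0289[hold]; j=4 S=156.9248 intr=0.0000 cont=0.0000 V=0.0000[hold]; j=5 S=222.2507 intr=0.0000 cont=0.0000 V=0.0000[hold]; j=6 S=314.7712 intr=0.0000 cont=0.0000 V=0.0000[hold]  S*(6)=55.2378
k=5: j=0 S=46.4152 intr=44.9848 cont=43.2713 V=44.9848[EX]; j=1 S=65.7373 intr=25.6627 cont=25.1074 V=25.6627[EX]; j=2 S=93.1030 intr=0.0000 cont=8.9420 V=8.9420[hold]; j=3 S=131.8608 intr=0.0000 cont=1.4527 V=1.4527[hold]; j=4 S=186.7529 intr=0.0000 cont=0.0000 V=0.0000[hold]; j=5 S=264.4960 intr=0.0000 cont=0.0000 V=0.0000[hold]  S*(5)=65.7373
k=4: j=0 S=55.2378 intr=36.1622 cont=34.4487 V=36.1622[EX]; j=1 S=78.2326 intr=13.1674 cont=16.7938 V=16.7938[hold]; j=2 S=110.8000 intr=0.0000 cont=5.0175 V=5.0175[hold]; j=3 S=156.9248 intr=0.0000 cont=0.6967 V=0.6967[hold]; j=4 S=222.2507 intr=0.0000 cont=0.0000 V=0.0000[hold]  S*(4)=55.2378
k=3: j=0 S=65.7373 intr=25.6627 cont=25.7684 V=25.7684[hold]; j=1 S=93.1030 intr=0.0000 cont=10.5715 V=10.5715[hold]; j=2 S=131.8608 intr=0.0000 cont=2.7560 V=2.7560[hold]; j=3 S=186.7529 intr=0.0000 cont=0.3342 V=0.3342[hold]  S*(3)=-
k=2: j=0 S=78.2326 intr=13.1674 cont=17.6620 V=17.6620[hold]; j=1 S=110.8000 intr=0.0000 cont=6.4528 V=6.4528[hold]; j=2 S=156.9248 intr=0.0000 cont=1.4894 V=1.4894[hold]  S*(2)=-
k=1: j=0 S=93.1030 intr=0.0000 cont=11.7079 V=11.7079[hold]; j=1 S=131.8608 intr=0.0000 cont=3.8420 V=3.8420[hold]  S*(1)=-
k=0: j=0 S=110.8000 intr=0.0000 cont=7.5426 V=7.5426[hold]  S*(0)=-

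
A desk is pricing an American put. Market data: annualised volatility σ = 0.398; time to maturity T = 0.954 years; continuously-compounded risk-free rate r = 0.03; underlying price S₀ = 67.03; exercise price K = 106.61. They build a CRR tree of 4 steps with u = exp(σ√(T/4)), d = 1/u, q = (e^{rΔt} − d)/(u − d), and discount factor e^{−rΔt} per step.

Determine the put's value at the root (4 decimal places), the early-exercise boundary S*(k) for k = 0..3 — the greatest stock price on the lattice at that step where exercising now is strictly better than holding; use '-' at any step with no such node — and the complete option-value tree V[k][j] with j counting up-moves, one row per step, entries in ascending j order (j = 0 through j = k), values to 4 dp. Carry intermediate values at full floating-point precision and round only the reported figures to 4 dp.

params: Δt=0.23850 u=1.21454 d=0.82335 q=0.46992 e^(-rΔt)=0.99287
t_4 payoffs: 75.8054 61.1696 39.5800 7.7328 0.0000
t_3: node(3,0) S=37.4135 payoff=69.1965 vs cont=68.4364 → 69.1965 [stop]  node(3,1) S=55.1894 payoff=51.4206 vs cont=50.6605 → 51.4206 [stop]  node(3,2) S=81.4109 payoff=25.1991 vs cont=24.4390 → 25.1991 [stop]  node(3,3) S=120.0907 payoff=0.0000 vs cont=4.0698 → 4.0698 [wait]  ⇒ S*(3)=81.4109
t_2: node(2,0) S=45.4404 payoff=61.1696 vs cont=60.4095 → 61.1696 [stop]  node(2,1) S=67.0300 payoff=39.5800 vs cont=38.8199 → 39.5800 [stop]  node(2,2) S=98.8772 payoff=7.7328 vs cont=15.1612 → 15.1612 [wait]  ⇒ S*(2)=67.0300
t_1: node(1,0) S=55.1894 payoff=51.4206 vs cont=50.6605 → 51.4206 [stop]  node(1,1) S=81.4109 payoff=25.1991 vs cont=27.9049 → 27.9049 [wait]  ⇒ S*(1)=55.1894
t_0: node(0,0) S=67.0300 payoff=39.5800 vs cont=40.0823 → 40.0823 [wait]  ⇒ S*(0)=-

price = 40.0823
boundary = - 55.1894 67.0300 81.4109
tree:
40.0823
51.4206 27.9049
61.1696 39.5800 15.1612
69.1965 51.4206 25.1991 4.0698
75.8054 61.1696 39.5800 7.7328 0.0000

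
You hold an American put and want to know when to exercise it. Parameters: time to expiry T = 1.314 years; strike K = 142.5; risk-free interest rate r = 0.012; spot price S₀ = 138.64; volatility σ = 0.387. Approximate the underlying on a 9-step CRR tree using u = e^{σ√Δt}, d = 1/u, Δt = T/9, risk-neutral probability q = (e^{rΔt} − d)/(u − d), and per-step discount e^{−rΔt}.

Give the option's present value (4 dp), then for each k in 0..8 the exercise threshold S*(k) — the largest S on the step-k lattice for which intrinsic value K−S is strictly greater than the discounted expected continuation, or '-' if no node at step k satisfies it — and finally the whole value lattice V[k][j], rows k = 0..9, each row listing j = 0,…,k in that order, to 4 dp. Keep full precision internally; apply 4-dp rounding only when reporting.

Δt=0.14600  u=1.15937  d=0.86254  q=0.46901  discount=0.99825
step 9 (expiry): payoffs max(K−S,0) = 105.8641 93.2567 76.3107 53.5332 22.9173 0.0000 0.0000 0.0000 0.0000 0.0000
step 8: (k=8,j=0): S=42.4744, (K−S)⁺=100.0256, hold=99.7762 ⇒ V=100.0256 exercise | (k=8,j=1): S=57.0910, (K−S)⁺=85.4090, hold=85.1596 ⇒ V=85.4090 exercise | (k=8,j=2): S=76.7375, (K−S)⁺=65.7625, hold=65.5130 ⇒ V=65.7625 exercise | (k=8,j=3): S=103.1450, (K−S)⁺=39.3550, hold=39.1056 ⇒ V=39.3550 exercise | (k=8,j=4): S=138.6400, (K−S)⁺=3.8600, hold=12.1476 ⇒ V=12.1476 continue | (k=8,j=5): S=186.3498, (K−S)⁺=0.0000, hold=0.0000 ⇒ V=0.0000 continue | (k=8,j=6): S=250.4779, (K−S)⁺=0.0000, hold=0.0000 ⇒ V=0.0000 continue | (k=8,j=7): S=336.6742, (K−S)⁺=0.0000, hold=0.0000 ⇒ V=0.0000 continue | (k=8,j=8): S=452.5330, (K−S)⁺=0.0000, hold=0.0000 ⇒ V=0.0000 continue  boundary S*=103.1450
step 7: (k=7,j=0): S=49.2433, (K−S)⁺=93.2567, hold=93.0073 ⇒ V=93.2567 exercise | (k=7,j=1): S=66.1893, (K−S)⁺=76.3107, hold=76.0613 ⇒ V=76.3107 exercise | (k=7,j=2): S=88.9668, (K−S)⁺=53.5332, hold=53.2838 ⇒ V=53.5332 exercise | (k=7,j=3): S=119.5827, (K−S)⁺=22.9173, hold=26.5480 ⇒ V=26.5480 continue | (k=7,j=4): S=160.7344, (K−S)⁺=0.0000, hold=6.4390 ⇒ V=6.4390 continue | (k=7,j=5): S=216.0475, (K−S)⁺=0.0000, hold=0.0000 ⇒ V=0.0000 continue | (k=7,j=6): S=290.3953, (K−S)⁺=0.0000, hold=0.0000 ⇒ V=0.0000 continue | (k=7,j=7): S=390.3283, (K−S)⁺=0.0000, hold=0.0000 ⇒ V=0.0000 continue  boundary S*=88.9668
step 6: (k=6,j=0): S=57.0910, (K−S)⁺=85.4090, hold=85.1596 ⇒ V=85.4090 exercise | (k=6,j=1): S=76.7375, (K−S)⁺=65.7625, hold=65.5130 ⇒ V=65.7625 exercise | (k=6,j=2): S=103.1450, (K−S)⁺=39.3550, hold=40.8054 ⇒ V=40.8054 continue | (k=6,j=3): S=138.6400, (K−S)⁺=3.8600, hold=17.0868 ⇒ V=17.0868 continue | (k=6,j=4): S=186.3498, (K−S)⁺=0.0000, hold=3.4131 ⇒ V=3.4131 continue | (k=6,j=5): S=250.4779, (K−S)⁺=0.0000, hold=0.0000 ⇒ V=0.0000 continue | (k=6,j=6): S=336.6742, (K−S)⁺=0.0000, hold=0.0000 ⇒ V=0.0000 continue  boundary S*=76.7375
step 5: (k=5,j=0): S=66.1893, (K−S)⁺=76.3107, hold=76.0613 ⇒ V=76.3107 exercise | (k=5,j=1): S=88.9668, (K−S)⁺=53.5332, hold=53.9628 ⇒ V=53.9628 continue | (k=5,j=2): S=119.5827, (K−S)⁺=22.9173, hold=29.6293 ⇒ V=29.6293 continue | (k=5,j=3): S=160.7344, (K−S)⁺=0.0000, hold=10.6551 ⇒ V=10.6551 continue | (k=5,j=4): S=216.0475, (K−S)⁺=0.0000, hold=1.8092 ⇒ V=1.8092 continue | (k=5,j=5): S=290.3953, (K−S)⁺=0.0000, hold=0.0000 ⇒ V=0.0000 continue  boundary S*=66.1893
step 4: (k=4,j=0): S=76.7375, (K−S)⁺=65.7625, hold=65.7142 ⇒ V=65.7625 exercise | (k=4,j=1): S=103.1450, (K−S)⁺=39.3550, hold=42.4757 ⇒ V=42.4757 continue | (k=4,j=2): S=138.6400, (K−S)⁺=3.8600, hold=20.6939 ⇒ V=20.6939 continue | (k=4,j=3): S=186.3498, (K−S)⁺=0.0000, hold=6.4949 ⇒ V=6.4949 continue | (k=4,j=4): S=250.4779, (K−S)⁺=0.0000, hold=0.9590 ⇒ V=0.9590 continue  boundary S*=76.7375
step 3: (k=3,j=0): S=88.9668, (K−S)⁺=53.5332, hold=54.7448 ⇒ V=54.7448 continue | (k=3,j=1): S=119.5827, (K−S)⁺=22.9173, hold=32.2035 ⇒ V=32.2035 continue | (k=3,j=2): S=160.7344, (K−S)⁺=0.0000, hold=14.0099 ⇒ V=14.0099 continue | (k=3,j=3): S=216.0475, (K−S)⁺=0.0000, hold=3.8917 ⇒ V=3.8917 continue  boundary S*=-
step 2: (k=2,j=0): S=103.1450, (K−S)⁺=39.3550, hold=44.0955 ⇒ V=44.0955 continue | (k=2,j=1): S=138.6400, (K−S)⁺=3.8600, hold=23.6291 ⇒ V=23.6291 continue | (k=2,j=2): S=186.3498, (K−S)⁺=0.0000, hold=9.2482 ⇒ V=9.2482 continue  boundary S*=-
step 1: (k=1,j=0): S=119.5827, (K−S)⁺=22.9173, hold=34.4362 ⇒ V=34.4362 continue | (k=1,j=1): S=160.7344, (K−S)⁺=0.0000, hold=16.8548 ⇒ V=16.8548 continue  boundary S*=-
step 0: (k=0,j=0): S=138.6400, (K−S)⁺=3.8600, hold=26.1446 ⇒ V=26.1446 continue  boundary S*=-

price = 26.1446
boundary = - - - - 76.7375 66.1893 76.7375 88.9668 103.1450
tree:
26.1446
34.4362 16.8548
44.0955 23.6291 9.2482
54.7448 32.2035 14.0099 3.8917
65.7625 42.4757 20.6939 6.4949 0.9590
76.3107 53.9628 29.6293 10.6551 1.8092 0.0000
85.4090 65.7625 40.8054 17.0868 3.4131 0.0000 0.0000
93.2567 76.3107 53.5332 26.5480 6.4390 0.0000 0.0000 0.0000
100.0256 85.4090 65.7625 39.3550 12.1476 0.0000 0.0000 0.0000 0.0000
105.8641 93.2567 76.3107 53.5332 22.9173 0.0000 0.0000 0.0000 0.0000 0.0000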